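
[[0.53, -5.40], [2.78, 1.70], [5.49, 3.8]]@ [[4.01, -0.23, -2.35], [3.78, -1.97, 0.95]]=[[-18.29, 10.52, -6.38], [17.57, -3.99, -4.92], [36.38, -8.75, -9.29]]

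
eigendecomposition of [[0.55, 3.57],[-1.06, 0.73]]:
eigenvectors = [[0.88+0.00j,0.88-0.00j], [0.02+0.48j,(0.02-0.48j)]]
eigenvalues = [(0.64+1.94j), (0.64-1.94j)]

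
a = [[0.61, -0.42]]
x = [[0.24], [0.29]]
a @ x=[[0.02]]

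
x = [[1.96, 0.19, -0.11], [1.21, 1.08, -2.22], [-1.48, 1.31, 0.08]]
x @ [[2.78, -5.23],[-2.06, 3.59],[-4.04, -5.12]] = [[5.5, -9.01], [10.11, 8.92], [-7.14, 12.03]]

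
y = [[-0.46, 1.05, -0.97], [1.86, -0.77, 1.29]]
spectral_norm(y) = 2.72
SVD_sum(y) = [[-0.91,0.59,-0.79], [1.60,-1.03,1.39]] + [[0.45, 0.46, -0.18], [0.26, 0.26, -0.1]]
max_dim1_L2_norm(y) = 2.39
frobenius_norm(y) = 2.82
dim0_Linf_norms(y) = [1.86, 1.05, 1.29]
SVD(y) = [[-0.49,0.87], [0.87,0.49]] @ diag([2.715927281998351, 0.77158214008429]) @ [[0.68,-0.44,0.59], [0.67,0.69,-0.27]]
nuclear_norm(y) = 3.49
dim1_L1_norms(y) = [2.48, 3.92]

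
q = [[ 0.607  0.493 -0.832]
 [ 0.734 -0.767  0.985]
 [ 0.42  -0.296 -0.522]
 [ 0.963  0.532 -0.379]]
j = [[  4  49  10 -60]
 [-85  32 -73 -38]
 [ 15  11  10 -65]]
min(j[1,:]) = -85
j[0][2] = 10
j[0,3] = -60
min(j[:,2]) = -73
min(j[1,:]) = -85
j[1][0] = -85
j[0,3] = -60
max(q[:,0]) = 0.963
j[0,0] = 4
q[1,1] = -0.767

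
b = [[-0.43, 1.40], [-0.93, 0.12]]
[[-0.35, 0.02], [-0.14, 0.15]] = b@[[0.12, -0.17], [-0.21, -0.04]]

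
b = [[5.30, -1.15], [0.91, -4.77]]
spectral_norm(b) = 6.10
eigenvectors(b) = [[1.00, 0.11], [0.09, 0.99]]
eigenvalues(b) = [5.19, -4.66]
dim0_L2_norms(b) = [5.38, 4.91]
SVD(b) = [[-0.80, -0.6], [-0.6, 0.8]] @ diag([6.099973392185392, 3.9728861819375383]) @ [[-0.78,0.62],  [-0.62,-0.78]]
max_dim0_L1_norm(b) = 6.21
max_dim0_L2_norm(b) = 5.38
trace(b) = 0.53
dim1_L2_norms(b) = [5.42, 4.86]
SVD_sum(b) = [[3.81, -3.03], [2.88, -2.29]] + [[1.49, 1.88], [-1.97, -2.48]]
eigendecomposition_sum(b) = [[5.25,-0.61], [0.48,-0.06]] + [[0.05, -0.54], [0.43, -4.71]]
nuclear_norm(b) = 10.07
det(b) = -24.23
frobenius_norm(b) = 7.28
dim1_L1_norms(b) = [6.45, 5.68]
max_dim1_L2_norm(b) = 5.42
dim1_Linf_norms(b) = [5.3, 4.77]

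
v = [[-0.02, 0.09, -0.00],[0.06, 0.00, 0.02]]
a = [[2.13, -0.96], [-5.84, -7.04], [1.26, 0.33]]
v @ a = [[-0.57, -0.61], [0.15, -0.05]]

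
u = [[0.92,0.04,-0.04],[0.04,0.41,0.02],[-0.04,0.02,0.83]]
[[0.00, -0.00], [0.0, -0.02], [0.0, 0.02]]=u @ [[-0.00, -0.0],[-0.00, -0.04],[0.00, 0.03]]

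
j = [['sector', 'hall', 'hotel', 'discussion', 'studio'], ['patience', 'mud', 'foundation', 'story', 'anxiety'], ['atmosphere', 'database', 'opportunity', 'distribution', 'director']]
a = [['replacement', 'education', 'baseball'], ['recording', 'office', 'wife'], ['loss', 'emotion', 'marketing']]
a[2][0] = 'loss'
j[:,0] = ['sector', 'patience', 'atmosphere']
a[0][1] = 'education'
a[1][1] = 'office'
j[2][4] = 'director'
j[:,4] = ['studio', 'anxiety', 'director']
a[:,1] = ['education', 'office', 'emotion']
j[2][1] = 'database'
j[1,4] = 'anxiety'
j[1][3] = 'story'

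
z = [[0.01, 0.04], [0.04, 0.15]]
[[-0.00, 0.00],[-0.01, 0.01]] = z@[[0.43, -0.21],[-0.21, 0.10]]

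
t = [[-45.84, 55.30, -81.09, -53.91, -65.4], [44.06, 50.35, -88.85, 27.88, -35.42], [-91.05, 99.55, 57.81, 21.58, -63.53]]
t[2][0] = -91.05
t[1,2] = -88.85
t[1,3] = 27.88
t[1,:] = [44.06, 50.35, -88.85, 27.88, -35.42]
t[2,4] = -63.53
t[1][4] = -35.42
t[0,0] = -45.84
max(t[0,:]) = 55.3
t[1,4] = -35.42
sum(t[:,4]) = -164.35000000000002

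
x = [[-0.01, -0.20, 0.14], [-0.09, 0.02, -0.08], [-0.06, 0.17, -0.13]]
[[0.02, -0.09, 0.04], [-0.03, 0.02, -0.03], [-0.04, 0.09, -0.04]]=x @ [[0.32, -0.09, 0.03],[-0.09, 0.50, 0.03],[0.03, 0.03, 0.33]]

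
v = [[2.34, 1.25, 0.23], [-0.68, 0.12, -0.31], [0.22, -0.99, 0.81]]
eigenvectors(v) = [[-0.75,-0.27,-0.35], [0.39,0.38,0.49], [-0.53,-0.88,0.8]]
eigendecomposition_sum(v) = [[2.92, 2.09, 0.02], [-1.51, -1.08, -0.01], [2.05, 1.47, 0.02]] + [[-0.57, -0.79, 0.23],[0.81, 1.12, -0.33],[-1.86, -2.58, 0.75]] + [[-0.02,-0.06,-0.02],[0.02,0.08,0.03],[0.03,0.13,0.05]]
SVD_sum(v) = [[2.35, 1.23, 0.23], [-0.50, -0.26, -0.05], [-0.17, -0.09, -0.02]] + [[-0.0,0.01,-0.01], [-0.15,0.35,-0.31], [0.4,-0.91,0.81]] + [[-0.01, 0.01, 0.01], [-0.02, 0.03, 0.05], [-0.01, 0.01, 0.02]]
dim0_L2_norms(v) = [2.45, 1.6, 0.9]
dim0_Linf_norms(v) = [2.34, 1.25, 0.81]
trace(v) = 3.27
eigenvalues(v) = [1.85, 1.31, 0.11]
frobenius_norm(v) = 3.06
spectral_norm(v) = 2.73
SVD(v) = [[-0.98,-0.01,0.22], [0.21,-0.36,0.91], [0.07,0.93,0.35]] @ diag([2.7302997745261846, 1.3744504831181203, 0.06963483811018817]) @ [[-0.88,-0.46,-0.08], [0.31,-0.71,0.63], [-0.35,0.53,0.77]]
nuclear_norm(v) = 4.17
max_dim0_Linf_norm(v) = 2.34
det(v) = 0.26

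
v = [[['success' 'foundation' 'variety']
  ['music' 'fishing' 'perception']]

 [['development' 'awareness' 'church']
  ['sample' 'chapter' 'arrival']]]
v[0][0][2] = 'variety'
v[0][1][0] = 'music'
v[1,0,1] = 'awareness'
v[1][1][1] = 'chapter'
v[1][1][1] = 'chapter'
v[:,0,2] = ['variety', 'church']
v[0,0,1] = 'foundation'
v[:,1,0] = ['music', 'sample']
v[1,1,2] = 'arrival'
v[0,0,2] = 'variety'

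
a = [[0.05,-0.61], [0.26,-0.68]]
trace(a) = -0.63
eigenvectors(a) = [[0.84+0.00j,  (0.84-0j)], [0.50-0.22j,  (0.5+0.22j)]]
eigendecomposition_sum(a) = [[0.02+0.44j, -0.30-0.60j], [(0.13+0.26j), -0.34-0.28j]] + [[(0.02-0.44j),-0.30+0.60j], [(0.13-0.26j),(-0.34+0.28j)]]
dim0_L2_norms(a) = [0.26, 0.91]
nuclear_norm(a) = 1.07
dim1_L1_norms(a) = [0.66, 0.94]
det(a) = 0.12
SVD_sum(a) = [[0.15, -0.59], [0.18, -0.70]] + [[-0.10,  -0.02], [0.08,  0.02]]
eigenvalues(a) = [(-0.32+0.16j), (-0.32-0.16j)]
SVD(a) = [[-0.64, -0.77],[-0.77, 0.64]] @ diag([0.9418593066592267, 0.13229152073886274]) @ [[-0.25, 0.97],[0.97, 0.25]]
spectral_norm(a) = 0.94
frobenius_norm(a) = 0.95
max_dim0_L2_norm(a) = 0.91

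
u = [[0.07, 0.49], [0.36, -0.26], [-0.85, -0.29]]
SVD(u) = [[-0.24, 0.77], [-0.26, -0.64], [0.93, 0.02]] @ diag([0.9607155036041682, 0.5708114584822114]) @ [[-0.94, -0.33], [-0.33, 0.94]]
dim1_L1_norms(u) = [0.56, 0.62, 1.14]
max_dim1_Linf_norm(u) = 0.85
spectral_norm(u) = 0.96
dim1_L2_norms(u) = [0.49, 0.44, 0.9]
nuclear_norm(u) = 1.53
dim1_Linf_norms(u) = [0.49, 0.36, 0.85]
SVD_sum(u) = [[0.22, 0.08], [0.24, 0.08], [-0.85, -0.30]] + [[-0.15, 0.41], [0.12, -0.34], [-0.0, 0.01]]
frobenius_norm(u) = 1.12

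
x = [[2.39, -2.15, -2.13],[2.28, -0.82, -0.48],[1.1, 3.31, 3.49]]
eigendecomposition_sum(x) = [[(0.01+0j),(-0.01+0j),0.00-0.00j], [0.13+0.00j,-0.17+0.00j,(0.05-0j)], [-0.12-0.00j,0.16-0.00j,(-0.05+0j)]] + [[(1.19+1.53j), (-1.07+0.94j), (-1.07+1.15j)], [1.08+0.51j, -0.32+0.81j, -0.27+0.93j], [(0.61-2.11j), (1.58+0.35j), 1.77+0.21j]] + [[(1.19-1.53j), (-1.07-0.94j), -1.07-1.15j], [(1.08-0.51j), (-0.32-0.81j), (-0.27-0.93j)], [(0.61+2.11j), (1.58-0.35j), (1.77-0.21j)]]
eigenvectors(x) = [[(-0.06+0j), (-0.36+0.5j), -0.36-0.50j], [-0.74+0.00j, (-0.06+0.37j), (-0.06-0.37j)], [(0.68+0j), 0.70+0.00j, 0.70-0.00j]]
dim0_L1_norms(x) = [5.77, 6.28, 6.1]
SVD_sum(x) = [[0.62, -2.36, -2.39], [0.24, -0.91, -0.92], [-0.83, 3.13, 3.17]] + [[1.76, 0.14, 0.32], [2.05, 0.17, 0.37], [1.92, 0.16, 0.35]] + [[0.01, 0.06, -0.06], [-0.01, -0.08, 0.07], [0.0, 0.02, -0.02]]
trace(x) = 5.06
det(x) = -2.80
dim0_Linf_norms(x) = [2.39, 3.31, 3.49]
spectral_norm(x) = 5.82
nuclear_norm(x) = 9.34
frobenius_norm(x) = 6.73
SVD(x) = [[-0.59, -0.53, 0.61], [-0.23, -0.62, -0.75], [0.78, -0.58, 0.24]] @ diag([5.820286658175313, 3.3797887095269132, 0.14209678258447492]) @ [[-0.18, 0.69, 0.7], [-0.98, -0.08, -0.18], [0.07, 0.72, -0.69]]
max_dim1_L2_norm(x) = 4.93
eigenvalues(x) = [(-0.21+0j), (2.63+2.55j), (2.63-2.55j)]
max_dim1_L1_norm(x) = 7.9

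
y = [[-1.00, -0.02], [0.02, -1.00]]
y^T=[[-1.0, 0.02], [-0.02, -1.0]]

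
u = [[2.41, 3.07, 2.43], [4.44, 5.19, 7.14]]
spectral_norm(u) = 10.85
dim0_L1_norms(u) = [6.85, 8.26, 9.57]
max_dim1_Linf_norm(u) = 7.14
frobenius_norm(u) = 10.90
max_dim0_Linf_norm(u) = 7.14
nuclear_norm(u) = 11.90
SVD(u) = [[-0.41, -0.91], [-0.91, 0.41]] @ diag([10.847585358519568, 1.0474215434255463]) @ [[-0.46, -0.55, -0.69], [-0.34, -0.61, 0.72]]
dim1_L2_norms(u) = [4.6, 9.88]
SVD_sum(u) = [[2.09, 2.49, 3.11], [4.59, 5.46, 6.83]] + [[0.32,0.58,-0.68], [-0.15,-0.27,0.31]]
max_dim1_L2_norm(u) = 9.88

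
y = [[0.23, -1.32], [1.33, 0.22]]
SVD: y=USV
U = [[-0.46, -0.89],[-0.89, 0.46]]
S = [1.35, 1.34]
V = [[-0.95,0.3], [0.30,0.95]]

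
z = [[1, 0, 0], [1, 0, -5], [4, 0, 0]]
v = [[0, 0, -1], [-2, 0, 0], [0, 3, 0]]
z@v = [[0, 0, -1], [0, -15, -1], [0, 0, -4]]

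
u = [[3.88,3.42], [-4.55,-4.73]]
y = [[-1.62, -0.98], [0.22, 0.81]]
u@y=[[-5.53, -1.03], [6.33, 0.63]]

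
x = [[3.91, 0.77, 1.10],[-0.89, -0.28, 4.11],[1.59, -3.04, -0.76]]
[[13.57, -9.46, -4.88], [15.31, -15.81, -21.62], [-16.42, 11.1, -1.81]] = x @ [[1.27, -0.66, -0.15], [4.98, -2.95, 1.81], [4.34, -4.19, -5.17]]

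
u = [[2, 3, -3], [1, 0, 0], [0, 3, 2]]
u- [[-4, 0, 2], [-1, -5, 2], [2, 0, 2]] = [[6, 3, -5], [2, 5, -2], [-2, 3, 0]]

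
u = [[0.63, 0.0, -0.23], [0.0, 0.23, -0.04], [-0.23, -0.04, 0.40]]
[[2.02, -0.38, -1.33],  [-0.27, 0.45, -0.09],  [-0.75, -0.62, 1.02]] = u @ [[3.13, -1.40, -1.5], [-1.23, 1.58, -0.11], [-0.21, -2.19, 1.67]]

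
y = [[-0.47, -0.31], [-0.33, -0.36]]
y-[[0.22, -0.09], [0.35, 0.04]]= [[-0.69, -0.22],[-0.68, -0.4]]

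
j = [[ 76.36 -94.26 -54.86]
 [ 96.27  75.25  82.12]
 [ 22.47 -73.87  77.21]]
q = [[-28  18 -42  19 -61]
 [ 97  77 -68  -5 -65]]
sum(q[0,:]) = -94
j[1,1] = 75.25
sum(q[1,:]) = 36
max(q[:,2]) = -42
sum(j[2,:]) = 25.809999999999988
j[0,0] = 76.36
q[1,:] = [97, 77, -68, -5, -65]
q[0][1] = 18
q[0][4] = -61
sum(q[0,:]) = -94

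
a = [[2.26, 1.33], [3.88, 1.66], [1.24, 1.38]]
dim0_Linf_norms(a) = [3.88, 1.66]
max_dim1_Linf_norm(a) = 3.88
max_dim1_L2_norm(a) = 4.22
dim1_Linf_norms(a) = [2.26, 3.88, 1.38]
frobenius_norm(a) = 5.30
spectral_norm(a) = 5.25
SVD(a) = [[-0.5, 0.17], [-0.8, -0.46], [-0.33, 0.87]] @ diag([5.252087463390302, 0.7376159413261213]) @ [[-0.88, -0.47], [-0.47, 0.88]]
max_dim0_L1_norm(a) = 7.38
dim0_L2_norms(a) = [4.66, 2.54]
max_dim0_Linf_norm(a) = 3.88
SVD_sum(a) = [[2.32, 1.22], [3.72, 1.96], [1.54, 0.81]] + [[-0.06, 0.11], [0.16, -0.3], [-0.3, 0.57]]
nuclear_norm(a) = 5.99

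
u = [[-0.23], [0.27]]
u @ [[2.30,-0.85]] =[[-0.53, 0.2], [0.62, -0.23]]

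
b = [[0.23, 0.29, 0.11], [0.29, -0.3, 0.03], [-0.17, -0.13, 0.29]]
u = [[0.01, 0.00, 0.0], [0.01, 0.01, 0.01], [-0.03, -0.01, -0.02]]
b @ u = [[0.00, 0.0, 0.0], [-0.00, -0.0, -0.00], [-0.01, -0.00, -0.01]]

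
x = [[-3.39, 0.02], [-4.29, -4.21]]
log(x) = [[1.22+3.14j, (-0.01+0j)], [(1.13+0j), 1.44+3.14j]]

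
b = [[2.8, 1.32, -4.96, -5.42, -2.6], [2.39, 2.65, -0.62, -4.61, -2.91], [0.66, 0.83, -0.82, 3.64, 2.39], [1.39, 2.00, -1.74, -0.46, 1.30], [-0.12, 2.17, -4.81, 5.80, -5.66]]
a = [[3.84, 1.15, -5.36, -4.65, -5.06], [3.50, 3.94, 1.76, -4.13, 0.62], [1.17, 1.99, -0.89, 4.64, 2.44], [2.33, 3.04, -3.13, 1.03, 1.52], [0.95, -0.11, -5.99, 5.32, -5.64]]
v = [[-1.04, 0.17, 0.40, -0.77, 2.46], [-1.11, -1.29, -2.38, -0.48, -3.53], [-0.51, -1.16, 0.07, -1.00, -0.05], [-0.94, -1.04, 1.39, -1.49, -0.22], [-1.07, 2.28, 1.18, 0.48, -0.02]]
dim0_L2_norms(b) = [3.99, 4.26, 7.2, 9.89, 7.39]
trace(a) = 2.28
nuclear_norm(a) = 31.96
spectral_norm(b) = 10.71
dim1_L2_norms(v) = [2.81, 4.61, 1.62, 2.48, 2.82]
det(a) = -1058.83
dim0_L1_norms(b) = [7.36, 8.97, 12.95, 19.93, 14.86]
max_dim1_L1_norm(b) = 18.56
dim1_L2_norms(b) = [8.39, 6.55, 4.56, 3.3, 9.67]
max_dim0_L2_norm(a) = 9.46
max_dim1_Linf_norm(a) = 5.99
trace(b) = -1.49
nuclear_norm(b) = 28.20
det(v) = -0.28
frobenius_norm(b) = 15.44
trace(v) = -3.77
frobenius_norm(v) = 6.78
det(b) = -704.27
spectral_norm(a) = 11.82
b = a + v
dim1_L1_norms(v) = [4.84, 8.79, 2.79, 5.08, 5.03]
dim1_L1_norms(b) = [17.1, 13.18, 8.34, 6.89, 18.56]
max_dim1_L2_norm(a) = 9.84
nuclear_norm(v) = 12.51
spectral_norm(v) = 5.18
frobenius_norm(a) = 17.28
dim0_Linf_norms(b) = [2.8, 2.65, 4.96, 5.8, 5.66]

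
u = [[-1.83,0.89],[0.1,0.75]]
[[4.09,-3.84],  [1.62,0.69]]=u @ [[-1.11, 2.39], [2.31, 0.60]]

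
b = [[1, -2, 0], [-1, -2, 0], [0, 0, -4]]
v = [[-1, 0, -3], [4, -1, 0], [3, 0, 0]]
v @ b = [[-1, 2, 12], [5, -6, 0], [3, -6, 0]]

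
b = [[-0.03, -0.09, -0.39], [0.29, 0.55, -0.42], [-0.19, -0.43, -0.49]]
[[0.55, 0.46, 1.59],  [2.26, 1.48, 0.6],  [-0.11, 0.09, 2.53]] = b @ [[4.16, -1.83, -1.88], [0.51, 2.43, -0.78], [-1.84, -1.61, -3.74]]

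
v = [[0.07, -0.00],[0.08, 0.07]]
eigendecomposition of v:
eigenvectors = [[0.00, 0.00], [1.0, -1.00]]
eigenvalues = [0.07, 0.07]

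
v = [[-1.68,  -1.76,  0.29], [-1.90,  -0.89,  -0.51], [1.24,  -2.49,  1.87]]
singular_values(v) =[3.55, 3.04, 0.14]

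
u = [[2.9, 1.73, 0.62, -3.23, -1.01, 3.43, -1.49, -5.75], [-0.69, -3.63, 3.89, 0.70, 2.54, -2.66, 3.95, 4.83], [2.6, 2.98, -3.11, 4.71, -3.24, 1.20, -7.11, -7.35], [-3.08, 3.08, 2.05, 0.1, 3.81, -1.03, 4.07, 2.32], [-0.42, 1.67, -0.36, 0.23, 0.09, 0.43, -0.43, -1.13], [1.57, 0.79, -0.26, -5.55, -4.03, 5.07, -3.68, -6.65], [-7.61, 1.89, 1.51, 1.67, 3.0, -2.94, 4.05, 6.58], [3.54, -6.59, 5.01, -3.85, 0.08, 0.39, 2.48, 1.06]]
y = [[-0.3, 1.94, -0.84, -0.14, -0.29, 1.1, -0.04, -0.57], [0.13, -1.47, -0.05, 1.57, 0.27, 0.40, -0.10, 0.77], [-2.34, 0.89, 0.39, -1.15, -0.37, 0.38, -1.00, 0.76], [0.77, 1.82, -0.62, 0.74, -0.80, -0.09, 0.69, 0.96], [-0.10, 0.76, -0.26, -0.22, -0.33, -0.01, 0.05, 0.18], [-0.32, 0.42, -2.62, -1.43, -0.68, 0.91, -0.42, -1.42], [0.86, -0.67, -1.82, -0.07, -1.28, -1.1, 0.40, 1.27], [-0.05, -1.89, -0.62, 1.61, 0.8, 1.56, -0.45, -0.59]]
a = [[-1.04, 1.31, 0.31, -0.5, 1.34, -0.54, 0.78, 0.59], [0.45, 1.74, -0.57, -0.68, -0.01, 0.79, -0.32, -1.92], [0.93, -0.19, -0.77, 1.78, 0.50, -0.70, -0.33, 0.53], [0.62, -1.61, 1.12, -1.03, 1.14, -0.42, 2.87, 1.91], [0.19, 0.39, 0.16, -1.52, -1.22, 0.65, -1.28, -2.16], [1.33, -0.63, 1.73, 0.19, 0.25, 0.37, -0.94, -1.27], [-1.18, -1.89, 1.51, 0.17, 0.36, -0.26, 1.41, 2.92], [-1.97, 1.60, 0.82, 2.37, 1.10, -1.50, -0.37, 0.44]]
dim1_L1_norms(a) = [6.41, 6.48, 5.73, 10.72, 7.57, 6.71, 9.7, 10.17]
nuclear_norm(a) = 21.10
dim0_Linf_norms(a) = [1.97, 1.89, 1.73, 2.37, 1.34, 1.5, 2.87, 2.92]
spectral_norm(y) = 4.68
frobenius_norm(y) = 7.81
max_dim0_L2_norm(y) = 3.85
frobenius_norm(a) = 9.60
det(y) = -0.00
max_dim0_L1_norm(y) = 9.86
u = y @ a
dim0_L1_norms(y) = [4.87, 9.86, 7.22, 6.93, 4.82, 5.55, 3.15, 6.52]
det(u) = 0.00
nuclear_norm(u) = 50.97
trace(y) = -0.25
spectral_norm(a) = 6.79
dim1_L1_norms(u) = [20.16, 22.89, 32.3, 19.54, 4.76, 27.6, 29.25, 23.0]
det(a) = 21.44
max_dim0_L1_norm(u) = 35.67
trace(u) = 6.53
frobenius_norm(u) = 27.61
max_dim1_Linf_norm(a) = 2.92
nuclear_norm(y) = 16.93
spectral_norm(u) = 22.15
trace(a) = -0.10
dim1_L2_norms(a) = [2.49, 2.9, 2.41, 4.32, 3.28, 2.81, 4.24, 4.06]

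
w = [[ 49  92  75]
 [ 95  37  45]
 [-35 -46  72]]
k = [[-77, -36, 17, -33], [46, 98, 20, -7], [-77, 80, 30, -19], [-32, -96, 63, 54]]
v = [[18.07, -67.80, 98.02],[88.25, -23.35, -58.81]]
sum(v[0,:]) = 48.29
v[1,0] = 88.25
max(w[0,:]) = 92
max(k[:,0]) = 46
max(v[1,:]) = 88.25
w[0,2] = 75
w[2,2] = 72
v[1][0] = 88.25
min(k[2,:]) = -77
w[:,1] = [92, 37, -46]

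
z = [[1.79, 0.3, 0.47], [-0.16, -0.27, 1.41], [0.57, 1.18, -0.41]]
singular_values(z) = [2.04, 1.66, 0.76]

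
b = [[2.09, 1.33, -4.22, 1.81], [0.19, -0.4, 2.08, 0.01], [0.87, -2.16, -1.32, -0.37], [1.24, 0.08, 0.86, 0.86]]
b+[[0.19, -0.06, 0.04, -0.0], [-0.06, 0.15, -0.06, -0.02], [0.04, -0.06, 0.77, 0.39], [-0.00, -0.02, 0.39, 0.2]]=[[2.28, 1.27, -4.18, 1.81],[0.13, -0.25, 2.02, -0.01],[0.91, -2.22, -0.55, 0.02],[1.24, 0.06, 1.25, 1.06]]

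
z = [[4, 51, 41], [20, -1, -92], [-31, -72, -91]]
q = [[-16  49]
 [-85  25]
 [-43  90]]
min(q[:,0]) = -85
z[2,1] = -72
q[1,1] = 25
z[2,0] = -31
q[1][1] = 25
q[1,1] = 25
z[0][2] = 41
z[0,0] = 4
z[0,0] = 4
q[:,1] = [49, 25, 90]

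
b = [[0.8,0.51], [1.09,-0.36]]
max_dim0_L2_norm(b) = 1.35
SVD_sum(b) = [[0.81, 0.01], [1.09, 0.01]] + [[-0.01, 0.5], [0.00, -0.37]]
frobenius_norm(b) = 1.49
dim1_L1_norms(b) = [1.31, 1.45]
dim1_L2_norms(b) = [0.95, 1.15]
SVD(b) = [[-0.60, -0.80],[-0.8, 0.60]] @ diag([1.352135040626876, 0.6241240516988242]) @ [[-1.00,-0.01], [0.01,-1.00]]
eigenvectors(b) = [[0.81,-0.32], [0.58,0.95]]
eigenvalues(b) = [1.16, -0.72]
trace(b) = 0.44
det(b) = -0.84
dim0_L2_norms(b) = [1.35, 0.62]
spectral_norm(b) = 1.35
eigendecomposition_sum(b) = [[0.94, 0.31],  [0.67, 0.22]] + [[-0.14,0.20], [0.42,-0.58]]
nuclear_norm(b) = 1.98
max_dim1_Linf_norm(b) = 1.09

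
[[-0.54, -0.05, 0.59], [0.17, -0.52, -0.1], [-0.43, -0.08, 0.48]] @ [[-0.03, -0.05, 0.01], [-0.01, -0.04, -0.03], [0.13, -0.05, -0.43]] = [[0.09,  -0.00,  -0.26], [-0.01,  0.02,  0.06], [0.08,  0.0,  -0.21]]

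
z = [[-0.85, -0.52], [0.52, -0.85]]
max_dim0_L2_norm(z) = 1.0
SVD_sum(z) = [[-0.85, 0.0], [0.52, 0.0]] + [[0.00, -0.52],[0.00, -0.85]]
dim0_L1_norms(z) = [1.37, 1.37]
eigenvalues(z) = [(-0.85+0.52j), (-0.85-0.52j)]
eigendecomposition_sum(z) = [[(-0.42+0.26j),(-0.26-0.42j)], [0.26+0.43j,(-0.42+0.26j)]] + [[-0.42-0.26j,-0.26+0.42j], [0.26-0.43j,(-0.42-0.26j)]]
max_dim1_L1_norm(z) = 1.37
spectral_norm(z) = 1.00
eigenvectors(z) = [[0.00+0.71j,0.00-0.71j], [0.71+0.00j,(0.71-0j)]]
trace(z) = -1.70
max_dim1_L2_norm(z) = 1.0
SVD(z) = [[-0.85, 0.52], [0.52, 0.85]] @ diag([0.9964436762808022, 0.9964436762808021]) @ [[1.0, 0.0], [-0.0, -1.00]]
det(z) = 0.99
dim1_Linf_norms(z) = [0.85, 0.85]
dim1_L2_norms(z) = [1.0, 1.0]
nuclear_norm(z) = 1.99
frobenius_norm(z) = 1.41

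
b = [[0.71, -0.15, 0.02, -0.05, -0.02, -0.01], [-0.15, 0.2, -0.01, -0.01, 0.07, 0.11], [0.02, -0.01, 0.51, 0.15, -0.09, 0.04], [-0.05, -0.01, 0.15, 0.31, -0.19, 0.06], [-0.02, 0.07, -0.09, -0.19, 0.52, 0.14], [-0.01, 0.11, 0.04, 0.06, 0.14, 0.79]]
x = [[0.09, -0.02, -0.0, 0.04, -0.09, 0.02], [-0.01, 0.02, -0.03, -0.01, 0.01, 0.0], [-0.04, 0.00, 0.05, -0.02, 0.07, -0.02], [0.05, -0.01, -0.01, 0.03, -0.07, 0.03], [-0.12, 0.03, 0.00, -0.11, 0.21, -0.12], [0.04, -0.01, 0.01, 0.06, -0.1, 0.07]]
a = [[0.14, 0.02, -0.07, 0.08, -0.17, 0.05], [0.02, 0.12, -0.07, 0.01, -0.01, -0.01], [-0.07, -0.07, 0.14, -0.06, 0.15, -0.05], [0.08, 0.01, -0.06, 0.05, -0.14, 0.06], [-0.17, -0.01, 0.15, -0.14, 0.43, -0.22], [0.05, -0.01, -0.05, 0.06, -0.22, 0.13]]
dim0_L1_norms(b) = [0.96, 0.55, 0.82, 0.77, 1.03, 1.15]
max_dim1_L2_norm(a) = 0.55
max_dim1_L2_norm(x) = 0.29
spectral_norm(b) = 0.89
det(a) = 0.00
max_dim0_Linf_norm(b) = 0.79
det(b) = 0.00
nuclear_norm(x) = 0.51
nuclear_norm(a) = 1.03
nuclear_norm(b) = 3.04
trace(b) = 3.04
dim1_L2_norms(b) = [0.73, 0.28, 0.54, 0.4, 0.58, 0.81]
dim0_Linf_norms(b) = [0.71, 0.2, 0.51, 0.31, 0.52, 0.79]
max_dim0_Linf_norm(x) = 0.21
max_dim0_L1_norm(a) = 1.12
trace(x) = 0.47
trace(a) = 1.01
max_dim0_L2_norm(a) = 0.55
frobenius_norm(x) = 0.38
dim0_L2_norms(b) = [0.73, 0.28, 0.54, 0.4, 0.58, 0.81]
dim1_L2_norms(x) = [0.14, 0.04, 0.1, 0.1, 0.29, 0.14]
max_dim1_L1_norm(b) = 1.15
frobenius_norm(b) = 1.44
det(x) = 0.00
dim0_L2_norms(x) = [0.17, 0.04, 0.06, 0.14, 0.27, 0.14]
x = a @ b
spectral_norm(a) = 0.72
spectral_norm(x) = 0.37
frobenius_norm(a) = 0.74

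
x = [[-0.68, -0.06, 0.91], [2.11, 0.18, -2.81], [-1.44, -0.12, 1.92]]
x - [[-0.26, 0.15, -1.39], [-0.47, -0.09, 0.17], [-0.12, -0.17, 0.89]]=[[-0.42, -0.21, 2.30], [2.58, 0.27, -2.98], [-1.32, 0.05, 1.03]]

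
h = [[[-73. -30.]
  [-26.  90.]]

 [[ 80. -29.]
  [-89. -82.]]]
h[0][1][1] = 90.0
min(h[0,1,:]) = -26.0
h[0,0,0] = -73.0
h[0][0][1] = -30.0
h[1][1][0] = -89.0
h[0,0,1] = -30.0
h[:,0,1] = [-30.0, -29.0]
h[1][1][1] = -82.0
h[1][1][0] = -89.0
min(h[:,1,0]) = -89.0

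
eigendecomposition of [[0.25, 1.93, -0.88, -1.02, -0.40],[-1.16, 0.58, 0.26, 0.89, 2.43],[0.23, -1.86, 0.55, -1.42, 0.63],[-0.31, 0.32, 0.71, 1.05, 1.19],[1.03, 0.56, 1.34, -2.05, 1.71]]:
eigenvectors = [[-0.34+0.16j, (-0.34-0.16j), -0.45+0.00j, (0.71+0j), (0.66+0j)], [-0.21-0.52j, -0.21+0.52j, 0.36+0.00j, -0.14+0.00j, 0.34+0.00j], [(0.56+0j), 0.56-0.00j, (0.69+0j), (-0.55+0j), (-0.5+0j)], [(-0.12-0.33j), -0.12+0.33j, -0.15+0.00j, 0.24+0.00j, 0.16+0.00j], [0.23-0.23j, 0.23+0.23j, (-0.41+0j), 0.34+0.00j, (0.43+0j)]]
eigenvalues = [(1.67+2.36j), (1.67-2.36j), (-0.63+0j), (0.02+0j), (1.42+0j)]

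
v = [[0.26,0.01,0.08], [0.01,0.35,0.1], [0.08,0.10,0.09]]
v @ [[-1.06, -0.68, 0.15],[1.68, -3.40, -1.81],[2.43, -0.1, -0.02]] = [[-0.06, -0.22, 0.02], [0.82, -1.21, -0.63], [0.3, -0.4, -0.17]]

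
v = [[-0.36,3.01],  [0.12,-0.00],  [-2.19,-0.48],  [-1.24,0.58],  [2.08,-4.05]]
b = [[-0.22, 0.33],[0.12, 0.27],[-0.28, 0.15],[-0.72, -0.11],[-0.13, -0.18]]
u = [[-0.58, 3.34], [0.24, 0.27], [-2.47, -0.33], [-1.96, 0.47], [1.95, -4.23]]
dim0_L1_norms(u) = [7.2, 8.64]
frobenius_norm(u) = 6.60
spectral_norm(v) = 5.51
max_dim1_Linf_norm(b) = 0.72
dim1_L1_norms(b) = [0.55, 0.39, 0.43, 0.83, 0.31]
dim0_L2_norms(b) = [0.82, 0.5]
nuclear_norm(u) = 8.88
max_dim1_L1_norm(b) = 0.83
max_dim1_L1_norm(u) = 6.18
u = b + v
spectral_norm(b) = 0.82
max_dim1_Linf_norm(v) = 4.05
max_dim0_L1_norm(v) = 8.12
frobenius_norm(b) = 0.96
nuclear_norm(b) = 1.32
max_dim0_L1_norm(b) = 1.47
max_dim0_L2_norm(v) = 5.1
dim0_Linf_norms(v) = [2.19, 4.05]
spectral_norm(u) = 5.88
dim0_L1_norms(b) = [1.47, 1.04]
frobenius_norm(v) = 6.07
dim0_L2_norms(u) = [3.76, 5.43]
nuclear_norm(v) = 8.06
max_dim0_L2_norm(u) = 5.43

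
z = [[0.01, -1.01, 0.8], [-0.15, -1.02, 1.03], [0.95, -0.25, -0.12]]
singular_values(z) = [1.94, 1.0, 0.08]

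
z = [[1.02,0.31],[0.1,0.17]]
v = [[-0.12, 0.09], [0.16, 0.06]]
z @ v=[[-0.07,0.11], [0.02,0.02]]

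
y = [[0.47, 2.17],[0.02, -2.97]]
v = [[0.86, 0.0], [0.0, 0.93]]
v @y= [[0.40, 1.87], [0.02, -2.76]]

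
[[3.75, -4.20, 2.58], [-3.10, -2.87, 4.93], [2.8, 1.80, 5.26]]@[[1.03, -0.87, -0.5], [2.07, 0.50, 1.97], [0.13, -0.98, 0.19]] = [[-4.5, -7.89, -9.66], [-8.49, -3.57, -3.17], [7.29, -6.69, 3.15]]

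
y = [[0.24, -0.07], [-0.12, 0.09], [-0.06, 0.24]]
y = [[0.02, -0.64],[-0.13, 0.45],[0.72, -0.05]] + [[0.22,  0.57], [0.01,  -0.36], [-0.78,  0.29]]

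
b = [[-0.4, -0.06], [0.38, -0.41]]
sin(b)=[[-0.39, -0.06], [0.35, -0.4]]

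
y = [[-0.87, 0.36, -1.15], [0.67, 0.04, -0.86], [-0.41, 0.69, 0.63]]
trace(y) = -0.20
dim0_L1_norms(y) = [1.95, 1.09, 2.64]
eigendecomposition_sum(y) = [[(-1.06+0j), 0.49-0.00j, -0.41+0.00j], [0.31-0.00j, (-0.14+0j), 0.12-0.00j], [(-0.33+0j), 0.15-0.00j, (-0.13+0j)]] + [[(0.1+0.04j), -0.06+0.26j, -0.37+0.11j],[(0.18-0.01j), 0.09+0.45j, -0.49+0.44j],[(-0.04-0.11j), (0.27-0.15j), (0.38+0.23j)]] + [[(0.1-0.04j),(-0.06-0.26j),(-0.37-0.11j)], [0.18+0.01j,0.09-0.45j,-0.49-0.44j], [-0.04+0.11j,0.27+0.15j,(0.38-0.23j)]]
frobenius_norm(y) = 2.11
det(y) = -1.11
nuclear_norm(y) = 3.41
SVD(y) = [[-0.83, -0.55, 0.11], [-0.46, 0.56, -0.69], [0.32, -0.62, -0.72]] @ diag([1.5779021577439278, 1.2838085512149195, 0.5497821244952467]) @ [[0.18,-0.06,0.98],[0.86,-0.47,-0.18],[-0.47,-0.88,0.03]]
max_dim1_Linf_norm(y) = 1.15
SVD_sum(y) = [[-0.23,0.08,-1.28], [-0.13,0.04,-0.72], [0.09,-0.03,0.50]] + [[-0.61,  0.33,  0.13], [0.62,  -0.34,  -0.13], [-0.69,  0.37,  0.15]] + [[-0.03, -0.05, 0.0], [0.18, 0.33, -0.01], [0.19, 0.35, -0.01]]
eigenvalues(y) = [(-1.33+0j), (0.57+0.72j), (0.57-0.72j)]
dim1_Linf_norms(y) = [1.15, 0.86, 0.69]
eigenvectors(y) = [[0.92+0.00j, (-0.4-0.18j), (-0.4+0.18j)], [-0.27+0.00j, (-0.75+0j), (-0.75-0j)], [(0.29+0j), (0.15+0.48j), 0.15-0.48j]]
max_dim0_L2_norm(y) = 1.57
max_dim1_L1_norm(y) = 2.38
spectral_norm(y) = 1.58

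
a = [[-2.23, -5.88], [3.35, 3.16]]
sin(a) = [[-3.97, -25.31], [14.42, 19.23]]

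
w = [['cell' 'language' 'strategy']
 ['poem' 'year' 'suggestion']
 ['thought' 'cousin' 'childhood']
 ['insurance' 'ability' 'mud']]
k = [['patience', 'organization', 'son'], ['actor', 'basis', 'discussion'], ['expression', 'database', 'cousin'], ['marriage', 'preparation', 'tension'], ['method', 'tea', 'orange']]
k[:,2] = ['son', 'discussion', 'cousin', 'tension', 'orange']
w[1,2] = 'suggestion'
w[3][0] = 'insurance'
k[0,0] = 'patience'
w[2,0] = 'thought'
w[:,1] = ['language', 'year', 'cousin', 'ability']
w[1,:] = ['poem', 'year', 'suggestion']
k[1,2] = 'discussion'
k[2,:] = ['expression', 'database', 'cousin']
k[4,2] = 'orange'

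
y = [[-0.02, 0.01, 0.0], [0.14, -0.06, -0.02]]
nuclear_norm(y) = 0.16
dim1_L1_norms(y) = [0.03, 0.22]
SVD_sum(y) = [[-0.02, 0.01, 0.0], [0.14, -0.06, -0.02]] + [[0.00, 0.00, -0.00], [0.00, 0.00, -0.0]]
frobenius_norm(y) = 0.16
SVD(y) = [[-0.14, 0.99], [0.99, 0.14]] @ diag([0.15520965619238153, 0.0031563625651577394]) @ [[0.91, -0.39, -0.13],[0.06, 0.42, -0.90]]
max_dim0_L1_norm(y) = 0.16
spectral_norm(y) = 0.16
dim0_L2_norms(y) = [0.14, 0.06, 0.02]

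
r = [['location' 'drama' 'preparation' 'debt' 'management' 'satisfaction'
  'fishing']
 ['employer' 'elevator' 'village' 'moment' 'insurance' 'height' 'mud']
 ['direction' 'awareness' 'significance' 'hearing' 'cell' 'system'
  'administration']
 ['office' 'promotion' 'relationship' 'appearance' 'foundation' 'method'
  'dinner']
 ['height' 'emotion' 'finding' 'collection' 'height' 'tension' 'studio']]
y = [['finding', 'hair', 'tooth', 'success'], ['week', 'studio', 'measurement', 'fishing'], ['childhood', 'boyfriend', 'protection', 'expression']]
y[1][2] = 'measurement'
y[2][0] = 'childhood'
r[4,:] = ['height', 'emotion', 'finding', 'collection', 'height', 'tension', 'studio']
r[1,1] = 'elevator'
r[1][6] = 'mud'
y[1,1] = 'studio'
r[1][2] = 'village'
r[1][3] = 'moment'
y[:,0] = ['finding', 'week', 'childhood']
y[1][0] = 'week'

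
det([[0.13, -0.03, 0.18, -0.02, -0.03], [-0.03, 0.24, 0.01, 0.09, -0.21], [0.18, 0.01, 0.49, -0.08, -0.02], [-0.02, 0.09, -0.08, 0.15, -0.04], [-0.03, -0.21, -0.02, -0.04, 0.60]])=0.000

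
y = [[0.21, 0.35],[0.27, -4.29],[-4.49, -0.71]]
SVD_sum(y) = [[0.30, 0.23], [-1.88, -1.41], [-3.22, -2.41]] + [[-0.09, 0.12], [2.15, -2.88], [-1.27, 1.7]]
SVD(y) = [[-0.08, 0.04],[0.5, -0.86],[0.86, 0.51]] @ diag([4.674119399270471, 4.178565285042637]) @ [[-0.80, -0.6],  [-0.6, 0.80]]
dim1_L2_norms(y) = [0.41, 4.3, 4.55]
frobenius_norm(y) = 6.27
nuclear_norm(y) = 8.85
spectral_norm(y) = 4.67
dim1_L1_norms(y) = [0.56, 4.56, 5.2]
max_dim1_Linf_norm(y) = 4.49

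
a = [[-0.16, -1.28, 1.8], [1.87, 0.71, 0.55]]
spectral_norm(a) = 2.23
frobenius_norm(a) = 3.03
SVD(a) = [[-0.95, 0.31], [0.31, 0.95]] @ diag([2.230424747878713, 2.057353990943265]) @ [[0.33, 0.64, -0.69], [0.84, 0.14, 0.52]]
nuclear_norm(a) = 4.29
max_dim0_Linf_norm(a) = 1.87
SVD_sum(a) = [[-0.69, -1.37, 1.47],  [0.23, 0.44, -0.48]] + [[0.53, 0.09, 0.33], [1.64, 0.27, 1.03]]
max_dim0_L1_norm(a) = 2.35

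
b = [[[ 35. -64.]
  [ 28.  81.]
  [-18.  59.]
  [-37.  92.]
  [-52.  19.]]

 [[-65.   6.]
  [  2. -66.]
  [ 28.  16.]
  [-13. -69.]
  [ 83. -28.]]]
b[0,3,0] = -37.0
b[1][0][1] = 6.0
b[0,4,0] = -52.0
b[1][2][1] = 16.0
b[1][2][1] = 16.0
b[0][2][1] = 59.0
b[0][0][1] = -64.0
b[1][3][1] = -69.0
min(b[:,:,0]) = -65.0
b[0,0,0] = 35.0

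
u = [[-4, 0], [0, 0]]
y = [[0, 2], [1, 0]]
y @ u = [[0, 0], [-4, 0]]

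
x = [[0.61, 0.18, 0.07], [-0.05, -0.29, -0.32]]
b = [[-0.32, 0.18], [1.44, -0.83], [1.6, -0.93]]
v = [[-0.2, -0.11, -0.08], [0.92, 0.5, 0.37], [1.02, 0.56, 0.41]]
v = b @ x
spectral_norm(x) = 0.67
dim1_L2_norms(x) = [0.64, 0.43]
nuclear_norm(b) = 2.52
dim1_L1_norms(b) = [0.5, 2.27, 2.53]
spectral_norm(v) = 1.68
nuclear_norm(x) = 1.06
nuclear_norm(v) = 1.68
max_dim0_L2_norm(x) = 0.61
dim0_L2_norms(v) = [1.39, 0.76, 0.56]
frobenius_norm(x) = 0.77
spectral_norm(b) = 2.51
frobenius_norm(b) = 2.51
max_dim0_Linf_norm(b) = 1.6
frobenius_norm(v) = 1.68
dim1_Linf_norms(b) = [0.32, 1.44, 1.6]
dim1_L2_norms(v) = [0.24, 1.11, 1.23]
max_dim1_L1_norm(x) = 0.86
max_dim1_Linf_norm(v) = 1.02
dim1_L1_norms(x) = [0.86, 0.66]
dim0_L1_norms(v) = [2.14, 1.17, 0.86]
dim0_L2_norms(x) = [0.61, 0.34, 0.33]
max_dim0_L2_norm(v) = 1.39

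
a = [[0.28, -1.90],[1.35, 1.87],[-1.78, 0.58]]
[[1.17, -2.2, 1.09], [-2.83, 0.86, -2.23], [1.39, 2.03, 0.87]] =a@ [[-1.03, -0.8, -0.71], [-0.77, 1.04, -0.68]]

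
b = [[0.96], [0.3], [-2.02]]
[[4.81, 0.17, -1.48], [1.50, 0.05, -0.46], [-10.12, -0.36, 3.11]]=b @ [[5.01, 0.18, -1.54]]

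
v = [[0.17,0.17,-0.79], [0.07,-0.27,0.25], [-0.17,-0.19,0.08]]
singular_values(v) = [0.89, 0.25, 0.19]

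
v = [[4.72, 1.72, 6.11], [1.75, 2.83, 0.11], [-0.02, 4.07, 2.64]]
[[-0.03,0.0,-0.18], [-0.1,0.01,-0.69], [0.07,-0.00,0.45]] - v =[[-4.75, -1.72, -6.29],[-1.85, -2.82, -0.80],[0.09, -4.07, -2.19]]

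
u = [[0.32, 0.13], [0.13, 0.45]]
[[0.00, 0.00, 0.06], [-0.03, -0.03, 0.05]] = u@[[0.04,0.04,0.14], [-0.08,-0.07,0.08]]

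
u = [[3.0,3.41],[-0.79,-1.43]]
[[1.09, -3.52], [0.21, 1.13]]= u @ [[1.42,-0.74], [-0.93,-0.38]]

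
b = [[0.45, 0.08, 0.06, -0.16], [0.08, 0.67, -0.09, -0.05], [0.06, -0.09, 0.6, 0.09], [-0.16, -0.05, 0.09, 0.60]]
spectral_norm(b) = 0.81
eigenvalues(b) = [0.3, 0.81, 0.63, 0.58]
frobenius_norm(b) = 1.22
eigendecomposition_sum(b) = [[0.18, -0.04, -0.08, 0.11], [-0.04, 0.01, 0.02, -0.03], [-0.08, 0.02, 0.04, -0.05], [0.11, -0.03, -0.05, 0.07]] + [[0.08, 0.17, -0.11, -0.15],[0.17, 0.33, -0.22, -0.29],[-0.11, -0.22, 0.14, 0.19],[-0.15, -0.29, 0.19, 0.26]] + [[0.17, -0.11, 0.19, -0.17],[-0.11, 0.07, -0.13, 0.11],[0.19, -0.13, 0.21, -0.19],[-0.17, 0.11, -0.19, 0.17]] + [[0.02, 0.07, 0.06, 0.04], [0.07, 0.26, 0.23, 0.16], [0.06, 0.23, 0.21, 0.14], [0.04, 0.16, 0.14, 0.1]]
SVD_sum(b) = [[0.08, 0.17, -0.11, -0.15], [0.17, 0.33, -0.22, -0.29], [-0.11, -0.22, 0.14, 0.19], [-0.15, -0.29, 0.19, 0.26]] + [[0.17,-0.11,0.19,-0.17], [-0.11,0.07,-0.13,0.11], [0.19,-0.13,0.21,-0.19], [-0.17,0.11,-0.19,0.17]] + [[0.02,  0.07,  0.06,  0.04], [0.07,  0.26,  0.23,  0.16], [0.06,  0.23,  0.21,  0.14], [0.04,  0.16,  0.14,  0.10]] + [[0.18, -0.04, -0.08, 0.11], [-0.04, 0.01, 0.02, -0.03], [-0.08, 0.02, 0.04, -0.05], [0.11, -0.03, -0.05, 0.07]]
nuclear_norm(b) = 2.32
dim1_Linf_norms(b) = [0.45, 0.67, 0.6, 0.6]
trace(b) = 2.32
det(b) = 0.09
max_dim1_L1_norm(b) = 0.9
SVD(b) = [[0.32, -0.52, -0.18, -0.77], [0.64, 0.34, -0.66, 0.19], [-0.42, -0.58, -0.6, 0.36], [-0.56, 0.52, -0.41, -0.49]] @ diag([0.8134402154584667, 0.6256785564590519, 0.5798419965095472, 0.3010392315729343]) @ [[0.32,0.64,-0.42,-0.56], [-0.52,0.34,-0.58,0.52], [-0.18,-0.66,-0.60,-0.41], [-0.77,0.19,0.36,-0.49]]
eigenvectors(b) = [[0.77, -0.32, -0.52, 0.18],[-0.19, -0.64, 0.34, 0.66],[-0.36, 0.42, -0.58, 0.60],[0.49, 0.56, 0.52, 0.41]]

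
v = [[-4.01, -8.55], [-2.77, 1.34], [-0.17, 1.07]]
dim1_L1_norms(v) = [12.56, 4.11, 1.24]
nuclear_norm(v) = 12.62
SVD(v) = [[1.0,0.02],[-0.01,0.98],[-0.10,0.19]] @ diag([9.486474996482313, 3.1355529243047227]) @ [[-0.42, -0.91], [-0.91, 0.42]]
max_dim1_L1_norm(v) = 12.56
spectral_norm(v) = 9.49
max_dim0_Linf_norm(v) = 8.55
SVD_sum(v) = [[-3.94, -8.58], [0.03, 0.06], [0.38, 0.82]] + [[-0.07, 0.03], [-2.80, 1.28], [-0.55, 0.25]]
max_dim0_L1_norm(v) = 10.96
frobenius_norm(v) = 9.99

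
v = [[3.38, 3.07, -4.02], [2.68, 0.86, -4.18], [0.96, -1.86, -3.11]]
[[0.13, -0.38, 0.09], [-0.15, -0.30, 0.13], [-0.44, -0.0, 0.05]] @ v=[[-0.49, -0.10, 0.79], [-1.19, -0.96, 1.45], [-1.44, -1.44, 1.61]]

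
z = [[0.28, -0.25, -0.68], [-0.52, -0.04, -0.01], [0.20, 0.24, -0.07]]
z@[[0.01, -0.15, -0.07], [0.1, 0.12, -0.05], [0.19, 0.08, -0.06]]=[[-0.15, -0.13, 0.03], [-0.01, 0.07, 0.04], [0.01, -0.01, -0.02]]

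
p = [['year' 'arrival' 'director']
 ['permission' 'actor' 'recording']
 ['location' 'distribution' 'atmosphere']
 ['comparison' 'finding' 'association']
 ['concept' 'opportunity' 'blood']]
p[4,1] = 'opportunity'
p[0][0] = 'year'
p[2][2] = 'atmosphere'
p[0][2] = 'director'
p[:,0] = ['year', 'permission', 'location', 'comparison', 'concept']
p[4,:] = ['concept', 'opportunity', 'blood']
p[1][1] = 'actor'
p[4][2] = 'blood'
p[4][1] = 'opportunity'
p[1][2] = 'recording'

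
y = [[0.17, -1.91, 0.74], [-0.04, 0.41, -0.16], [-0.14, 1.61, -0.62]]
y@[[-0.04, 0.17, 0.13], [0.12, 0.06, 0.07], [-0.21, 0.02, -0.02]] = [[-0.39, -0.07, -0.13], [0.08, 0.01, 0.03], [0.33, 0.06, 0.11]]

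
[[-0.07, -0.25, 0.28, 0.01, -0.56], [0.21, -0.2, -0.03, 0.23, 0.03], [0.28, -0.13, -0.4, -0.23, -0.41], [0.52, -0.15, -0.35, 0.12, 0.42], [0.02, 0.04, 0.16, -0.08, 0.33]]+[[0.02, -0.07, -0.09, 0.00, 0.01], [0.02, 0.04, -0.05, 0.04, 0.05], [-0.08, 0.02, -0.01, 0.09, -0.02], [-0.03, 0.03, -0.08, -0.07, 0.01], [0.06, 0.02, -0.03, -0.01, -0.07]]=[[-0.05, -0.32, 0.19, 0.01, -0.55], [0.23, -0.16, -0.08, 0.27, 0.08], [0.20, -0.11, -0.41, -0.14, -0.43], [0.49, -0.12, -0.43, 0.05, 0.43], [0.08, 0.06, 0.13, -0.09, 0.26]]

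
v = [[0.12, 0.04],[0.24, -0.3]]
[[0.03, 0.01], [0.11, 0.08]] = v@[[0.31,0.12], [-0.13,-0.17]]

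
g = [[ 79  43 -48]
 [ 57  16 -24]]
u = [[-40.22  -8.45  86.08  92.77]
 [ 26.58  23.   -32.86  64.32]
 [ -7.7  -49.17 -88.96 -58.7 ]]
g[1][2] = -24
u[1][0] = 26.58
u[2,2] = -88.96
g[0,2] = -48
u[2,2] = -88.96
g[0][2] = -48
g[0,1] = 43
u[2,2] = -88.96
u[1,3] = 64.32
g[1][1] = 16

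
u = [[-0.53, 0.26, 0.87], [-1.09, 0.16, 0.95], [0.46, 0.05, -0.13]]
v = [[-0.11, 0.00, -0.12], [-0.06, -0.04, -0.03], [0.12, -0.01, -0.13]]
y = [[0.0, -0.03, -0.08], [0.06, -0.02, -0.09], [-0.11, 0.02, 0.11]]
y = v @ u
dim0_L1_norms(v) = [0.29, 0.05, 0.28]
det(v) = -0.00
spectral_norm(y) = 0.20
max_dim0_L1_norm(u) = 2.08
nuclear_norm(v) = 0.39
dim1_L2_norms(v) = [0.16, 0.08, 0.18]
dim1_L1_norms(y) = [0.11, 0.17, 0.24]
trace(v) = -0.28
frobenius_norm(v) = 0.25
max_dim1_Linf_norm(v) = 0.13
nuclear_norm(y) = 0.26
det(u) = 0.00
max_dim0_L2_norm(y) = 0.16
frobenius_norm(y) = 0.21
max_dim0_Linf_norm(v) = 0.13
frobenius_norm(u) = 1.86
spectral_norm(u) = 1.82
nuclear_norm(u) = 2.21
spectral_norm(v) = 0.18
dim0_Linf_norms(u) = [1.09, 0.26, 0.95]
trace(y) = 0.09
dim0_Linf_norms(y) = [0.11, 0.03, 0.11]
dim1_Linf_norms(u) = [0.87, 1.09, 0.46]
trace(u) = -0.50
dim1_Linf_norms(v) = [0.12, 0.06, 0.13]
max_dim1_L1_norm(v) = 0.26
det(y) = -0.00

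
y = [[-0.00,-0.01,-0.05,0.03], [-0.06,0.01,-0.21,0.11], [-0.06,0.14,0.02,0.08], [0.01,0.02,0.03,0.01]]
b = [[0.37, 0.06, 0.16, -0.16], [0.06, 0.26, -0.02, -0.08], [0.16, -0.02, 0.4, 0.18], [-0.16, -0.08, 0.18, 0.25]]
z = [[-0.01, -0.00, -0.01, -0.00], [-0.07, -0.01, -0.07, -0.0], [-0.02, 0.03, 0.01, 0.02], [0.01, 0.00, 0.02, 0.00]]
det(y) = -0.00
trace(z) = -0.01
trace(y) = 0.04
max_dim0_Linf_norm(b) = 0.4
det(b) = -0.00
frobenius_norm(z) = 0.11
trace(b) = 1.28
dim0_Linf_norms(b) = [0.37, 0.26, 0.4, 0.25]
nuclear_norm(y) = 0.45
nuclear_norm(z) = 0.15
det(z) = -0.00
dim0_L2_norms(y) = [0.09, 0.14, 0.22, 0.14]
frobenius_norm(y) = 0.31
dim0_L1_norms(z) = [0.11, 0.04, 0.11, 0.02]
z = y @ b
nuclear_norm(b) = 1.29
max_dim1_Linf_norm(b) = 0.4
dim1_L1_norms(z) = [0.02, 0.15, 0.08, 0.03]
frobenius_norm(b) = 0.78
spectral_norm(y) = 0.26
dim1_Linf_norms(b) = [0.37, 0.26, 0.4, 0.25]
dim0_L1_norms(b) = [0.75, 0.42, 0.76, 0.67]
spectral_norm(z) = 0.10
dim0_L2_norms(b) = [0.44, 0.28, 0.47, 0.36]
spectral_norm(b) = 0.55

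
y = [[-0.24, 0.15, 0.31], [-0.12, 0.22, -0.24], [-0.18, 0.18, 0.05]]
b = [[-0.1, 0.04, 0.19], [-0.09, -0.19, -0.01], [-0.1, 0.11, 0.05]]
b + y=[[-0.34, 0.19, 0.5], [-0.21, 0.03, -0.25], [-0.28, 0.29, 0.10]]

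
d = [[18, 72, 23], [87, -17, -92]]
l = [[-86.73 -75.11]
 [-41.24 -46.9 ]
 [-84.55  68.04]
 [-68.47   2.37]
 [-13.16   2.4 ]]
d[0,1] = 72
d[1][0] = 87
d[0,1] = 72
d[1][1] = -17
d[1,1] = -17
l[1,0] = -41.24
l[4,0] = -13.16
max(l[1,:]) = -41.24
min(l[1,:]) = -46.9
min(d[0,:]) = 18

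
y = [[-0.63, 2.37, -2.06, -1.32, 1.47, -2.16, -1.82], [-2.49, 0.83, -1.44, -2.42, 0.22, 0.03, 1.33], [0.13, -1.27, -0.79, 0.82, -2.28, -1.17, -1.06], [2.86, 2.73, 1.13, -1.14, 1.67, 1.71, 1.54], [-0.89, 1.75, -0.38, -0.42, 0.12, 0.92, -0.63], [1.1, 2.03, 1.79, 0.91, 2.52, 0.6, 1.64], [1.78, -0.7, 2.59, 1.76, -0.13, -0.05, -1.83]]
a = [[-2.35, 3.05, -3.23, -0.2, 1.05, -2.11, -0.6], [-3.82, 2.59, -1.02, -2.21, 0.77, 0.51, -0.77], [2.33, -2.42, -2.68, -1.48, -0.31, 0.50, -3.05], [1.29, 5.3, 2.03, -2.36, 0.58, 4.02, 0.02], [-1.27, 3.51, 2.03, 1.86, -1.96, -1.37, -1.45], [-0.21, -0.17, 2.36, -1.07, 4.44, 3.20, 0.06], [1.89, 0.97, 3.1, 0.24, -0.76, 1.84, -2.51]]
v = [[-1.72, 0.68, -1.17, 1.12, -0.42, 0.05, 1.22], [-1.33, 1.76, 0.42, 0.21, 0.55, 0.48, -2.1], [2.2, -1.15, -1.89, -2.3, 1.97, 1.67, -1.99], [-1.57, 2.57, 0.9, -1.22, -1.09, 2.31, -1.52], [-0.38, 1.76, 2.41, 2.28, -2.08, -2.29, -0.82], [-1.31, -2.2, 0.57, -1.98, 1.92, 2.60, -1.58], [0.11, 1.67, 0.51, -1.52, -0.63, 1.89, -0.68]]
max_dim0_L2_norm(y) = 4.8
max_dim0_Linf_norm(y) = 2.86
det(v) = 96.44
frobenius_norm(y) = 10.80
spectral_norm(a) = 9.28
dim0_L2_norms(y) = [4.47, 4.8, 4.27, 3.7, 4.07, 3.19, 3.87]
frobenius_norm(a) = 15.38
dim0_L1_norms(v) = [8.62, 11.79, 7.87, 10.63, 8.66, 11.29, 9.91]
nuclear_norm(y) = 23.50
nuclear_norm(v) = 23.15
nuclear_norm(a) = 34.70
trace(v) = -3.23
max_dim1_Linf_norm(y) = 2.86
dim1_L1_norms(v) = [6.38, 6.85, 13.17, 11.18, 12.02, 12.16, 7.01]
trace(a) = -6.07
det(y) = -670.21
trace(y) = -2.84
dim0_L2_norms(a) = [5.7, 7.95, 6.49, 4.16, 5.12, 6.05, 4.32]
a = v + y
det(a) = 1042.57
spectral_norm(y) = 6.96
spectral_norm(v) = 7.71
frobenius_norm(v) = 11.03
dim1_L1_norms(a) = [12.59, 11.69, 12.77, 15.6, 13.45, 11.51, 11.31]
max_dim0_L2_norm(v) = 4.89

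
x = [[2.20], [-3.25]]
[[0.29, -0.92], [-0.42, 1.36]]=x @ [[0.13, -0.42]]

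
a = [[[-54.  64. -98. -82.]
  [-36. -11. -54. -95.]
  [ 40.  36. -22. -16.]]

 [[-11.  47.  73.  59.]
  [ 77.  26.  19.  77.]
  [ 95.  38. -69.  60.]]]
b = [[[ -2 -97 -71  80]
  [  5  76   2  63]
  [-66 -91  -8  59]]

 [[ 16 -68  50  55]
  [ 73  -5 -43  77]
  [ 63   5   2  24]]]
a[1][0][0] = -11.0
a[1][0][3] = 59.0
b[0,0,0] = -2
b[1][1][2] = -43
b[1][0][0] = 16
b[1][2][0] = 63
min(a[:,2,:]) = -69.0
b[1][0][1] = -68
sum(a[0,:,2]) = -174.0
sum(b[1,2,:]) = 94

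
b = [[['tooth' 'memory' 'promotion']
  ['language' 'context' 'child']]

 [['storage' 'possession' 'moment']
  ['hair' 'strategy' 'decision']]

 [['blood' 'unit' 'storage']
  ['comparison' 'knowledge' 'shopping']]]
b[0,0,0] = 'tooth'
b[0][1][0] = 'language'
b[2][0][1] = 'unit'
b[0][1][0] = 'language'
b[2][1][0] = 'comparison'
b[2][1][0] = 'comparison'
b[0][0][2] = 'promotion'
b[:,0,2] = ['promotion', 'moment', 'storage']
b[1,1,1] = 'strategy'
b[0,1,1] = 'context'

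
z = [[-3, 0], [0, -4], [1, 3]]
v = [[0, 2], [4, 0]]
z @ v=[[0, -6], [-16, 0], [12, 2]]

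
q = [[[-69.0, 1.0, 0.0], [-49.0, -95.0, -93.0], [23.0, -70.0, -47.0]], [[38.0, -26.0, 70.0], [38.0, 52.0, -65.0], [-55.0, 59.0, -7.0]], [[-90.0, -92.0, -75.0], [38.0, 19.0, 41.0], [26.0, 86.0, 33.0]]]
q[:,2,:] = [[23.0, -70.0, -47.0], [-55.0, 59.0, -7.0], [26.0, 86.0, 33.0]]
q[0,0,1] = 1.0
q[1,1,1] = 52.0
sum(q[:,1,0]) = 27.0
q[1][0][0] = 38.0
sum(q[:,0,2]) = -5.0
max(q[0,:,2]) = 0.0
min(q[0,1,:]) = -95.0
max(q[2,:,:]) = 86.0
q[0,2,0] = 23.0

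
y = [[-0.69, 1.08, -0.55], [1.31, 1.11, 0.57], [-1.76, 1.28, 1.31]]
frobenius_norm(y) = 3.42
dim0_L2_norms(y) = [2.3, 2.01, 1.53]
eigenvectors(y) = [[-0.70, 0.45, 0.06], [0.43, 0.54, 0.57], [-0.57, -0.71, 0.82]]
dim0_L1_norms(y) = [3.76, 3.47, 2.43]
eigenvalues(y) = [-1.8, 1.46, 2.07]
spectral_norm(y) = 2.67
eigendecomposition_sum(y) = [[-1.19, 0.58, -0.32], [0.72, -0.35, 0.19], [-0.97, 0.47, -0.26]] + [[0.50, 0.4, -0.31], [0.59, 0.47, -0.37], [-0.78, -0.62, 0.49]] + [[-0.00, 0.10, 0.08], [-0.01, 0.99, 0.75], [-0.01, 1.43, 1.08]]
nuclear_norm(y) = 5.60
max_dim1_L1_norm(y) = 4.35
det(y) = -5.43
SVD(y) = [[-0.34, -0.03, -0.94], [0.04, -1.0, 0.01], [-0.94, -0.03, 0.34]] @ diag([2.6712834568742414, 1.8079635110796426, 1.1250389484967076]) @ [[0.72, -0.57, -0.38], [-0.69, -0.65, -0.33], [0.06, -0.5, 0.86]]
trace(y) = 1.73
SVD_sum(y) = [[-0.66, 0.52, 0.35], [0.07, -0.05, -0.04], [-1.82, 1.44, 0.96]] + [[0.03, 0.03, 0.02], [1.24, 1.17, 0.59], [0.03, 0.03, 0.02]] + [[-0.06, 0.53, -0.91],[0.00, -0.01, 0.01],[0.02, -0.19, 0.33]]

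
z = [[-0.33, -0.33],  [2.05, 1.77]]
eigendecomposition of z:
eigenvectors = [[-0.64, 0.19],[0.77, -0.98]]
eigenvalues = [0.07, 1.37]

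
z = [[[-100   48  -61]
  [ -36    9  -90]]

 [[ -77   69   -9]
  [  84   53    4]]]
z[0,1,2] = -90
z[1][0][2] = -9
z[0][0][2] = -61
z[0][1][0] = -36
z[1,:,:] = [[-77, 69, -9], [84, 53, 4]]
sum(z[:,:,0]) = -129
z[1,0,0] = -77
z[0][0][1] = 48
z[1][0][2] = -9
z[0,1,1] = 9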